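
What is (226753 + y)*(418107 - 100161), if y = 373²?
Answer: 116330718372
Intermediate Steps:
y = 139129
(226753 + y)*(418107 - 100161) = (226753 + 139129)*(418107 - 100161) = 365882*317946 = 116330718372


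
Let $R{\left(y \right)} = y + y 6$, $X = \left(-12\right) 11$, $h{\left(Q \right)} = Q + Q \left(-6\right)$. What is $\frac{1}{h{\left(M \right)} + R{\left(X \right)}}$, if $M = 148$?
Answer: $- \frac{1}{1664} \approx -0.00060096$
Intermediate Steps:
$h{\left(Q \right)} = - 5 Q$ ($h{\left(Q \right)} = Q - 6 Q = - 5 Q$)
$X = -132$
$R{\left(y \right)} = 7 y$ ($R{\left(y \right)} = y + 6 y = 7 y$)
$\frac{1}{h{\left(M \right)} + R{\left(X \right)}} = \frac{1}{\left(-5\right) 148 + 7 \left(-132\right)} = \frac{1}{-740 - 924} = \frac{1}{-1664} = - \frac{1}{1664}$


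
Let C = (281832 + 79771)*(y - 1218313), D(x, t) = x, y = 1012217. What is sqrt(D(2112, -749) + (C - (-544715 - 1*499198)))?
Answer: I*sqrt(74523885863) ≈ 2.7299e+5*I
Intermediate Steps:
C = -74524931888 (C = (281832 + 79771)*(1012217 - 1218313) = 361603*(-206096) = -74524931888)
sqrt(D(2112, -749) + (C - (-544715 - 1*499198))) = sqrt(2112 + (-74524931888 - (-544715 - 1*499198))) = sqrt(2112 + (-74524931888 - (-544715 - 499198))) = sqrt(2112 + (-74524931888 - 1*(-1043913))) = sqrt(2112 + (-74524931888 + 1043913)) = sqrt(2112 - 74523887975) = sqrt(-74523885863) = I*sqrt(74523885863)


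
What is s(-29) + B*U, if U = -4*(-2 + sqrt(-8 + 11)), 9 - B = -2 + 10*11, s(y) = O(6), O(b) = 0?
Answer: -792 + 396*sqrt(3) ≈ -106.11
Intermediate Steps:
s(y) = 0
B = -99 (B = 9 - (-2 + 10*11) = 9 - (-2 + 110) = 9 - 1*108 = 9 - 108 = -99)
U = 8 - 4*sqrt(3) (U = -4*(-2 + sqrt(3)) = 8 - 4*sqrt(3) ≈ 1.0718)
s(-29) + B*U = 0 - 99*(8 - 4*sqrt(3)) = 0 + (-792 + 396*sqrt(3)) = -792 + 396*sqrt(3)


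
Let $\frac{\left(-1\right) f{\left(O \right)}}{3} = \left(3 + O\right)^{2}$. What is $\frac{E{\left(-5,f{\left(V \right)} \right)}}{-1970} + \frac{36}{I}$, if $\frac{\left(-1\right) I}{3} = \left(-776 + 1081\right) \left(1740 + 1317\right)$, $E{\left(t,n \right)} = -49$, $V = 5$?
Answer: $\frac{608843}{24490646} \approx 0.02486$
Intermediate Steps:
$f{\left(O \right)} = - 3 \left(3 + O\right)^{2}$
$I = -2797155$ ($I = - 3 \left(-776 + 1081\right) \left(1740 + 1317\right) = - 3 \cdot 305 \cdot 3057 = \left(-3\right) 932385 = -2797155$)
$\frac{E{\left(-5,f{\left(V \right)} \right)}}{-1970} + \frac{36}{I} = - \frac{49}{-1970} + \frac{36}{-2797155} = \left(-49\right) \left(- \frac{1}{1970}\right) + 36 \left(- \frac{1}{2797155}\right) = \frac{49}{1970} - \frac{4}{310795} = \frac{608843}{24490646}$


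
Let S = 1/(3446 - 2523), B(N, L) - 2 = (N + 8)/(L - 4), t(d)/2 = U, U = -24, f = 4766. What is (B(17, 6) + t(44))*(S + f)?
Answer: -294734273/1846 ≈ -1.5966e+5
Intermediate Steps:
t(d) = -48 (t(d) = 2*(-24) = -48)
B(N, L) = 2 + (8 + N)/(-4 + L) (B(N, L) = 2 + (N + 8)/(L - 4) = 2 + (8 + N)/(-4 + L))
S = 1/923 ≈ 0.0010834
(B(17, 6) + t(44))*(S + f) = ((17 + 2*6)/(-4 + 6) - 48)*(1/923 + 4766) = ((17 + 12)/2 - 48)*(4399019/923) = ((½)*29 - 48)*(4399019/923) = (29/2 - 48)*(4399019/923) = -67/2*4399019/923 = -294734273/1846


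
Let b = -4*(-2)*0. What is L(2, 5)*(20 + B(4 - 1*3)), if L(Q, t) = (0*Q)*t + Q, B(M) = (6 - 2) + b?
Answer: 48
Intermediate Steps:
b = 0 (b = 8*0 = 0)
B(M) = 4 (B(M) = (6 - 2) + 0 = 4 + 0 = 4)
L(Q, t) = Q (L(Q, t) = 0*t + Q = 0 + Q = Q)
L(2, 5)*(20 + B(4 - 1*3)) = 2*(20 + 4) = 2*24 = 48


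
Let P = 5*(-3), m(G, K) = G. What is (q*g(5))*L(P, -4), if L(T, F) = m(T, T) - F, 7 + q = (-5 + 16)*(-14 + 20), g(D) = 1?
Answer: -649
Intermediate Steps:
P = -15
q = 59 (q = -7 + (-5 + 16)*(-14 + 20) = -7 + 11*6 = -7 + 66 = 59)
L(T, F) = T - F
(q*g(5))*L(P, -4) = (59*1)*(-15 - 1*(-4)) = 59*(-15 + 4) = 59*(-11) = -649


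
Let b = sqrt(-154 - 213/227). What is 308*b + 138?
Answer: 138 + 308*I*sqrt(7983817)/227 ≈ 138.0 + 3833.8*I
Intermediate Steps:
b = I*sqrt(7983817)/227 (b = sqrt(-154 - 213*1/227) = sqrt(-154 - 213/227) = sqrt(-35171/227) = I*sqrt(7983817)/227 ≈ 12.447*I)
308*b + 138 = 308*(I*sqrt(7983817)/227) + 138 = 308*I*sqrt(7983817)/227 + 138 = 138 + 308*I*sqrt(7983817)/227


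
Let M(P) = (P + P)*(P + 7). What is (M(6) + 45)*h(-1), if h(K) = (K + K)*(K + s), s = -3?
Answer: 1608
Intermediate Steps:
M(P) = 2*P*(7 + P) (M(P) = (2*P)*(7 + P) = 2*P*(7 + P))
h(K) = 2*K*(-3 + K) (h(K) = (K + K)*(K - 3) = (2*K)*(-3 + K) = 2*K*(-3 + K))
(M(6) + 45)*h(-1) = (2*6*(7 + 6) + 45)*(2*(-1)*(-3 - 1)) = (2*6*13 + 45)*(2*(-1)*(-4)) = (156 + 45)*8 = 201*8 = 1608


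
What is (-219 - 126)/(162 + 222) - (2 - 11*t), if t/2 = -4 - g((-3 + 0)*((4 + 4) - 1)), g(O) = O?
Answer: 47501/128 ≈ 371.10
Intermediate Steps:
t = 34 (t = 2*(-4 - (-3 + 0)*((4 + 4) - 1)) = 2*(-4 - (-3)*(8 - 1)) = 2*(-4 - (-3)*7) = 2*(-4 - 1*(-21)) = 2*(-4 + 21) = 2*17 = 34)
(-219 - 126)/(162 + 222) - (2 - 11*t) = (-219 - 126)/(162 + 222) - (2 - 11*34) = -345/384 - (2 - 374) = -345*1/384 - 1*(-372) = -115/128 + 372 = 47501/128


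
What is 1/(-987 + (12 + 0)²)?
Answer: -1/843 ≈ -0.0011862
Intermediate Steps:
1/(-987 + (12 + 0)²) = 1/(-987 + 12²) = 1/(-987 + 144) = 1/(-843) = -1/843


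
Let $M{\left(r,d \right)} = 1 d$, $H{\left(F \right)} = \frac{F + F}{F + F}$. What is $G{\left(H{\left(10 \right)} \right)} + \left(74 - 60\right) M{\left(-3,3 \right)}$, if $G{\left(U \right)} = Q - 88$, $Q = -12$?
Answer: $-58$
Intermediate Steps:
$H{\left(F \right)} = 1$ ($H{\left(F \right)} = \frac{2 F}{2 F} = 2 F \frac{1}{2 F} = 1$)
$M{\left(r,d \right)} = d$
$G{\left(U \right)} = -100$ ($G{\left(U \right)} = -12 - 88 = -100$)
$G{\left(H{\left(10 \right)} \right)} + \left(74 - 60\right) M{\left(-3,3 \right)} = -100 + \left(74 - 60\right) 3 = -100 + 14 \cdot 3 = -100 + 42 = -58$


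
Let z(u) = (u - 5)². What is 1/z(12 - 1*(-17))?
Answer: 1/576 ≈ 0.0017361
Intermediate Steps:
z(u) = (-5 + u)²
1/z(12 - 1*(-17)) = 1/((-5 + (12 - 1*(-17)))²) = 1/((-5 + (12 + 17))²) = 1/((-5 + 29)²) = 1/(24²) = 1/576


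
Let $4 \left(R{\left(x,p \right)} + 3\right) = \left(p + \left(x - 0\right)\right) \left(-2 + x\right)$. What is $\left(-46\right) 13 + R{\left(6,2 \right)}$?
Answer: $-593$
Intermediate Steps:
$R{\left(x,p \right)} = -3 + \frac{\left(-2 + x\right) \left(p + x\right)}{4}$ ($R{\left(x,p \right)} = -3 + \frac{\left(p + \left(x - 0\right)\right) \left(-2 + x\right)}{4} = -3 + \frac{\left(p + \left(x + 0\right)\right) \left(-2 + x\right)}{4} = -3 + \frac{\left(p + x\right) \left(-2 + x\right)}{4} = -3 + \frac{\left(-2 + x\right) \left(p + x\right)}{4}$)
$\left(-46\right) 13 + R{\left(6,2 \right)} = \left(-46\right) 13 - \left(7 - 9 - 3\right) = -598 - -5 = -598 + 5 = -593$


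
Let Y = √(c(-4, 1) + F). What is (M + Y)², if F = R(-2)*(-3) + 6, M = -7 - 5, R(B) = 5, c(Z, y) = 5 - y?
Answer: (12 - I*√5)² ≈ 139.0 - 53.666*I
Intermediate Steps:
M = -12
F = -9 (F = 5*(-3) + 6 = -15 + 6 = -9)
Y = I*√5 (Y = √((5 - 1*1) - 9) = √((5 - 1) - 9) = √(4 - 9) = √(-5) = I*√5 ≈ 2.2361*I)
(M + Y)² = (-12 + I*√5)²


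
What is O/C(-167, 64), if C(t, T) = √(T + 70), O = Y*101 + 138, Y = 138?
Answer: 7038*√134/67 ≈ 1216.0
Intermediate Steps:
O = 14076 (O = 138*101 + 138 = 13938 + 138 = 14076)
C(t, T) = √(70 + T)
O/C(-167, 64) = 14076/(√(70 + 64)) = 14076/(√134) = 14076*(√134/134) = 7038*√134/67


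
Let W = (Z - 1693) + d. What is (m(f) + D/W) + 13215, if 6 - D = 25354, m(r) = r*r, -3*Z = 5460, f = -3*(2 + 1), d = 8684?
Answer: 68728268/5171 ≈ 13291.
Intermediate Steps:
f = -9 (f = -3*3 = -9)
Z = -1820 (Z = -⅓*5460 = -1820)
W = 5171 (W = (-1820 - 1693) + 8684 = -3513 + 8684 = 5171)
m(r) = r²
D = -25348 (D = 6 - 1*25354 = 6 - 25354 = -25348)
(m(f) + D/W) + 13215 = ((-9)² - 25348/5171) + 13215 = (81 - 25348*1/5171) + 13215 = (81 - 25348/5171) + 13215 = 393503/5171 + 13215 = 68728268/5171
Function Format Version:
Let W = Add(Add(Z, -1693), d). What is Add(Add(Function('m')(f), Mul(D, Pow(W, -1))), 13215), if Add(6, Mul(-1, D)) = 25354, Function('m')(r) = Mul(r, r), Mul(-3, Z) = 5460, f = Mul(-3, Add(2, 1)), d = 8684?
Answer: Rational(68728268, 5171) ≈ 13291.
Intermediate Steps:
f = -9 (f = Mul(-3, 3) = -9)
Z = -1820 (Z = Mul(Rational(-1, 3), 5460) = -1820)
W = 5171 (W = Add(Add(-1820, -1693), 8684) = Add(-3513, 8684) = 5171)
Function('m')(r) = Pow(r, 2)
D = -25348 (D = Add(6, Mul(-1, 25354)) = Add(6, -25354) = -25348)
Add(Add(Function('m')(f), Mul(D, Pow(W, -1))), 13215) = Add(Add(Pow(-9, 2), Mul(-25348, Pow(5171, -1))), 13215) = Add(Add(81, Mul(-25348, Rational(1, 5171))), 13215) = Add(Add(81, Rational(-25348, 5171)), 13215) = Add(Rational(393503, 5171), 13215) = Rational(68728268, 5171)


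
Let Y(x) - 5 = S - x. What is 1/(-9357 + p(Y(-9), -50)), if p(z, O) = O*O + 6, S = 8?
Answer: -1/6851 ≈ -0.00014596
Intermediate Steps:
Y(x) = 13 - x (Y(x) = 5 + (8 - x) = 13 - x)
p(z, O) = 6 + O**2 (p(z, O) = O**2 + 6 = 6 + O**2)
1/(-9357 + p(Y(-9), -50)) = 1/(-9357 + (6 + (-50)**2)) = 1/(-9357 + (6 + 2500)) = 1/(-9357 + 2506) = 1/(-6851) = -1/6851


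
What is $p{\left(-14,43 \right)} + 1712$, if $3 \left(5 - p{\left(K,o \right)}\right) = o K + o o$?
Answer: $\frac{3904}{3} \approx 1301.3$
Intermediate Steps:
$p{\left(K,o \right)} = 5 - \frac{o^{2}}{3} - \frac{K o}{3}$ ($p{\left(K,o \right)} = 5 - \frac{o K + o o}{3} = 5 - \frac{K o + o^{2}}{3} = 5 - \frac{o^{2} + K o}{3} = 5 - \left(\frac{o^{2}}{3} + \frac{K o}{3}\right) = 5 - \frac{o^{2}}{3} - \frac{K o}{3}$)
$p{\left(-14,43 \right)} + 1712 = \left(5 - \frac{43^{2}}{3} - \left(- \frac{14}{3}\right) 43\right) + 1712 = \left(5 - \frac{1849}{3} + \frac{602}{3}\right) + 1712 = - \frac{1232}{3} + 1712 = \frac{3904}{3}$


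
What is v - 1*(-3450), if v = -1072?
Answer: 2378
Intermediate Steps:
v - 1*(-3450) = -1072 - 1*(-3450) = -1072 + 3450 = 2378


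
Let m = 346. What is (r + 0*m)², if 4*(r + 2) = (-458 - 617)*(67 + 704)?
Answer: 686964141889/16 ≈ 4.2935e+10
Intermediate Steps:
r = -828833/4 (r = -2 + ((-458 - 617)*(67 + 704))/4 = -2 + (-1075*771)/4 = -2 + (¼)*(-828825) = -2 - 828825/4 = -828833/4 ≈ -2.0721e+5)
(r + 0*m)² = (-828833/4 + 0*346)² = (-828833/4 + 0)² = (-828833/4)² = 686964141889/16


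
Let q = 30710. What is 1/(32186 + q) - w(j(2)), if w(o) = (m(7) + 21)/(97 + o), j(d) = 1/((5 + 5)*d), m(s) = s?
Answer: -35219819/122081136 ≈ -0.28850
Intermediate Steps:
j(d) = 1/(10*d)
w(o) = 28/(97 + o) (w(o) = (7 + 21)/(97 + o) = 28/(97 + o))
1/(32186 + q) - w(j(2)) = 1/(32186 + 30710) - 28/(97 + (⅒)/2) = 1/62896 - 28/(97 + (⅒)*(½)) = 1/62896 - 28/(97 + 1/20) = 1/62896 - 28/1941/20 = 1/62896 - 28*20/1941 = 1/62896 - 1*560/1941 = 1/62896 - 560/1941 = -35219819/122081136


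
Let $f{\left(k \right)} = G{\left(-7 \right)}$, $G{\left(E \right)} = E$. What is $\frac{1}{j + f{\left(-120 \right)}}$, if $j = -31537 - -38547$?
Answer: $\frac{1}{7003} \approx 0.0001428$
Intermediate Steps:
$j = 7010$ ($j = -31537 + 38547 = 7010$)
$f{\left(k \right)} = -7$
$\frac{1}{j + f{\left(-120 \right)}} = \frac{1}{7010 - 7} = \frac{1}{7003}$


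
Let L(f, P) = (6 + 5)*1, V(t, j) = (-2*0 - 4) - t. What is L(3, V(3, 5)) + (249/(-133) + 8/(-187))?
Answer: 225954/24871 ≈ 9.0850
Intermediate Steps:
V(t, j) = -4 - t (V(t, j) = (0 - 4) - t = -4 - t)
L(f, P) = 11 (L(f, P) = 11*1 = 11)
L(3, V(3, 5)) + (249/(-133) + 8/(-187)) = 11 + (249/(-133) + 8/(-187)) = 11 + (249*(-1/133) + 8*(-1/187)) = 11 + (-249/133 - 8/187) = 11 - 47627/24871 = 225954/24871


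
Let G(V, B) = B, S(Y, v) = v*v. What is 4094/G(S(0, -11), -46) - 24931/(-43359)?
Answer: -3834020/43359 ≈ -88.425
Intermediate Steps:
S(Y, v) = v²
4094/G(S(0, -11), -46) - 24931/(-43359) = 4094/(-46) - 24931/(-43359) = 4094*(-1/46) - 24931*(-1/43359) = -89 + 24931/43359 = -3834020/43359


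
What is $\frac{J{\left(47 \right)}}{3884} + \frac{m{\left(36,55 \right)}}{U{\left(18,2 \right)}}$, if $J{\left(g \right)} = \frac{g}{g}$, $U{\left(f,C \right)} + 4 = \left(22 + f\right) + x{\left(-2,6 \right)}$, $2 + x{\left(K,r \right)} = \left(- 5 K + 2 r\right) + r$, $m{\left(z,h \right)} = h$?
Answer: $\frac{106841}{120404} \approx 0.88735$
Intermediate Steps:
$x{\left(K,r \right)} = -2 - 5 K + 3 r$ ($x{\left(K,r \right)} = -2 + \left(\left(- 5 K + 2 r\right) + r\right) = -2 - \left(- 3 r + 5 K\right) = -2 - 5 K + 3 r$)
$U{\left(f,C \right)} = 44 + f$ ($U{\left(f,C \right)} = -4 + \left(\left(22 + f\right) - -26\right) = -4 + \left(\left(22 + f\right) + \left(-2 + 10 + 18\right)\right) = -4 + \left(\left(22 + f\right) + 26\right) = -4 + \left(48 + f\right) = 44 + f$)
$J{\left(g \right)} = 1$
$\frac{J{\left(47 \right)}}{3884} + \frac{m{\left(36,55 \right)}}{U{\left(18,2 \right)}} = 1 \cdot \frac{1}{3884} + \frac{55}{44 + 18} = 1 \cdot \frac{1}{3884} + \frac{55}{62} = \frac{1}{3884} + 55 \cdot \frac{1}{62} = \frac{1}{3884} + \frac{55}{62} = \frac{106841}{120404}$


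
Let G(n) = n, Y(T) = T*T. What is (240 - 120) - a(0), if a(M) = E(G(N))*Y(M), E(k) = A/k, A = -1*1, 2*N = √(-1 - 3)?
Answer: 120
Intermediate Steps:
Y(T) = T²
N = I (N = √(-1 - 3)/2 = √(-4)/2 = (2*I)/2 = I ≈ 1.0*I)
A = -1
E(k) = -1/k
a(M) = I*M² (a(M) = (-1/I)*M² = (-(-1)*I)*M² = I*M²)
(240 - 120) - a(0) = (240 - 120) - I*0² = 120 - I*0 = 120 - 1*0 = 120 + 0 = 120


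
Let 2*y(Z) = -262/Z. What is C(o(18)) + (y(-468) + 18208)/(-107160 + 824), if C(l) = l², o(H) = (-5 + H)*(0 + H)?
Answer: 2724937398013/49765248 ≈ 54756.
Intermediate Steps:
y(Z) = -131/Z (y(Z) = (-262/Z)/2 = -131/Z)
o(H) = H*(-5 + H) (o(H) = (-5 + H)*H = H*(-5 + H))
C(o(18)) + (y(-468) + 18208)/(-107160 + 824) = (18*(-5 + 18))² + (-131/(-468) + 18208)/(-107160 + 824) = (18*13)² + (-131*(-1/468) + 18208)/(-106336) = 234² + (131/468 + 18208)*(-1/106336) = 54756 + (8521475/468)*(-1/106336) = 54756 - 8521475/49765248 = 2724937398013/49765248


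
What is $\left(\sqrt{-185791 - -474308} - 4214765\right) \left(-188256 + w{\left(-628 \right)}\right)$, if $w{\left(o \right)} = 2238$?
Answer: $784022155770 - 186018 \sqrt{288517} \approx 7.8392 \cdot 10^{11}$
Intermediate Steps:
$\left(\sqrt{-185791 - -474308} - 4214765\right) \left(-188256 + w{\left(-628 \right)}\right) = \left(\sqrt{-185791 - -474308} - 4214765\right) \left(-188256 + 2238\right) = \left(\sqrt{-185791 + 474308} - 4214765\right) \left(-186018\right) = \left(\sqrt{288517} - 4214765\right) \left(-186018\right) = \left(-4214765 + \sqrt{288517}\right) \left(-186018\right) = 784022155770 - 186018 \sqrt{288517}$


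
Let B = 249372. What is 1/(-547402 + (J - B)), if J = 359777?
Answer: -1/436997 ≈ -2.2883e-6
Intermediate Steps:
1/(-547402 + (J - B)) = 1/(-547402 + (359777 - 1*249372)) = 1/(-547402 + (359777 - 249372)) = 1/(-547402 + 110405) = 1/(-436997) = -1/436997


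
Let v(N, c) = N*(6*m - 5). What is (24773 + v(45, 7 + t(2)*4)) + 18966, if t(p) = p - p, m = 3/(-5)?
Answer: 43352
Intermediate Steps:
m = -⅗ (m = 3*(-⅕) = -⅗ ≈ -0.60000)
t(p) = 0
v(N, c) = -43*N/5 (v(N, c) = N*(6*(-⅗) - 5) = N*(-18/5 - 5) = N*(-43/5) = -43*N/5)
(24773 + v(45, 7 + t(2)*4)) + 18966 = (24773 - 43/5*45) + 18966 = (24773 - 387) + 18966 = 24386 + 18966 = 43352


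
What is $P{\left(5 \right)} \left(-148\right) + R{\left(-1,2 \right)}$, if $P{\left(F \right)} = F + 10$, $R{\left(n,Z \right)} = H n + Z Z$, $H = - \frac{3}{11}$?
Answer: $- \frac{24373}{11} \approx -2215.7$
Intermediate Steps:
$H = - \frac{3}{11}$ ($H = \left(-3\right) \frac{1}{11} = - \frac{3}{11} \approx -0.27273$)
$R{\left(n,Z \right)} = Z^{2} - \frac{3 n}{11}$ ($R{\left(n,Z \right)} = - \frac{3 n}{11} + Z Z = - \frac{3 n}{11} + Z^{2} = Z^{2} - \frac{3 n}{11}$)
$P{\left(F \right)} = 10 + F$
$P{\left(5 \right)} \left(-148\right) + R{\left(-1,2 \right)} = \left(10 + 5\right) \left(-148\right) - \left(- \frac{3}{11} - 2^{2}\right) = 15 \left(-148\right) + \left(4 + \frac{3}{11}\right) = -2220 + \frac{47}{11} = - \frac{24373}{11}$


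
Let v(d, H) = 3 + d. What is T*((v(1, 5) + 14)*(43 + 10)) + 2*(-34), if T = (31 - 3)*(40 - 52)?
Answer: -320612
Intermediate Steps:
T = -336 (T = 28*(-12) = -336)
T*((v(1, 5) + 14)*(43 + 10)) + 2*(-34) = -336*((3 + 1) + 14)*(43 + 10) + 2*(-34) = -336*(4 + 14)*53 - 68 = -6048*53 - 68 = -336*954 - 68 = -320544 - 68 = -320612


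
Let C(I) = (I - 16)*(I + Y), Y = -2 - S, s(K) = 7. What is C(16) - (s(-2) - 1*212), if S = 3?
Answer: 205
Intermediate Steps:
Y = -5 (Y = -2 - 1*3 = -2 - 3 = -5)
C(I) = (-16 + I)*(-5 + I) (C(I) = (I - 16)*(I - 5) = (-16 + I)*(-5 + I))
C(16) - (s(-2) - 1*212) = (80 + 16² - 21*16) - (7 - 1*212) = (80 + 256 - 336) - (7 - 212) = 0 - 1*(-205) = 0 + 205 = 205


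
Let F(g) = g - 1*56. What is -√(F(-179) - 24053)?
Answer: -4*I*√1518 ≈ -155.85*I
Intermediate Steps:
F(g) = -56 + g (F(g) = g - 56 = -56 + g)
-√(F(-179) - 24053) = -√((-56 - 179) - 24053) = -√(-235 - 24053) = -√(-24288) = -4*I*√1518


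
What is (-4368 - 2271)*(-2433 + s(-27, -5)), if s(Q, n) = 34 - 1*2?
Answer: 15940239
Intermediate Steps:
s(Q, n) = 32 (s(Q, n) = 34 - 2 = 32)
(-4368 - 2271)*(-2433 + s(-27, -5)) = (-4368 - 2271)*(-2433 + 32) = -6639*(-2401) = 15940239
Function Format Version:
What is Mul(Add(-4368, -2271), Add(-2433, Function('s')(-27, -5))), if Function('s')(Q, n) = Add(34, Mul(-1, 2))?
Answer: 15940239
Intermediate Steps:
Function('s')(Q, n) = 32 (Function('s')(Q, n) = Add(34, -2) = 32)
Mul(Add(-4368, -2271), Add(-2433, Function('s')(-27, -5))) = Mul(Add(-4368, -2271), Add(-2433, 32)) = Mul(-6639, -2401) = 15940239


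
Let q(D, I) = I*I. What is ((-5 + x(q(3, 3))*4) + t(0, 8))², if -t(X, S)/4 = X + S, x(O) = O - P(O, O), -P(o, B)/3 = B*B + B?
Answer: 1164241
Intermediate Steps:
q(D, I) = I²
P(o, B) = -3*B - 3*B² (P(o, B) = -3*(B*B + B) = -3*(B² + B) = -3*(B + B²) = -3*B - 3*B²)
x(O) = O + 3*O*(1 + O) (x(O) = O - (-3)*O*(1 + O) = O + 3*O*(1 + O))
t(X, S) = -4*S - 4*X (t(X, S) = -4*(X + S) = -4*(S + X) = -4*S - 4*X)
((-5 + x(q(3, 3))*4) + t(0, 8))² = ((-5 + (3²*(4 + 3*3²))*4) + (-4*8 - 4*0))² = ((-5 + (9*(4 + 3*9))*4) + (-32 + 0))² = ((-5 + (9*(4 + 27))*4) - 32)² = ((-5 + (9*31)*4) - 32)² = ((-5 + 279*4) - 32)² = ((-5 + 1116) - 32)² = (1111 - 32)² = 1079² = 1164241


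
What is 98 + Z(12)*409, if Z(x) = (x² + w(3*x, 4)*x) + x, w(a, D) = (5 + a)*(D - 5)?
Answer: -137326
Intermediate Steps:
w(a, D) = (-5 + D)*(5 + a) (w(a, D) = (5 + a)*(-5 + D) = (-5 + D)*(5 + a))
Z(x) = x + x² + x*(-5 - 3*x) (Z(x) = (x² + (-25 - 15*x + 5*4 + 4*(3*x))*x) + x = (x² + (-25 - 15*x + 20 + 12*x)*x) + x = (x² + (-5 - 3*x)*x) + x = (x² + x*(-5 - 3*x)) + x = x + x² + x*(-5 - 3*x))
98 + Z(12)*409 = 98 - 2*12*(2 + 12)*409 = 98 - 2*12*14*409 = 98 - 336*409 = 98 - 137424 = -137326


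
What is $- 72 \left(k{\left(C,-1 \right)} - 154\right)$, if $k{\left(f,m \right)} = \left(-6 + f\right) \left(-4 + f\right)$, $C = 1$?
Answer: $10008$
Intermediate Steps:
$- 72 \left(k{\left(C,-1 \right)} - 154\right) = - 72 \left(\left(24 + 1^{2} - 10\right) - 154\right) = - 72 \left(\left(24 + 1 - 10\right) - 154\right) = - 72 \left(15 - 154\right) = \left(-72\right) \left(-139\right) = 10008$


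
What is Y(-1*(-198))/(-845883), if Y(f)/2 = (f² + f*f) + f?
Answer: -17468/93987 ≈ -0.18586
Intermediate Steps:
Y(f) = 2*f + 4*f² (Y(f) = 2*((f² + f*f) + f) = 2*((f² + f²) + f) = 2*(2*f² + f) = 2*(f + 2*f²) = 2*f + 4*f²)
Y(-1*(-198))/(-845883) = (2*(-1*(-198))*(1 + 2*(-1*(-198))))/(-845883) = (2*198*(1 + 2*198))*(-1/845883) = (2*198*(1 + 396))*(-1/845883) = (2*198*397)*(-1/845883) = 157212*(-1/845883) = -17468/93987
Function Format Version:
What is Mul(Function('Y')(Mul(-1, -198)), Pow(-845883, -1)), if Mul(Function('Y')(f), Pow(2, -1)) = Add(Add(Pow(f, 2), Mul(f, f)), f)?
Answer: Rational(-17468, 93987) ≈ -0.18586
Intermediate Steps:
Function('Y')(f) = Add(Mul(2, f), Mul(4, Pow(f, 2))) (Function('Y')(f) = Mul(2, Add(Add(Pow(f, 2), Mul(f, f)), f)) = Mul(2, Add(Add(Pow(f, 2), Pow(f, 2)), f)) = Mul(2, Add(Mul(2, Pow(f, 2)), f)) = Mul(2, Add(f, Mul(2, Pow(f, 2)))) = Add(Mul(2, f), Mul(4, Pow(f, 2))))
Mul(Function('Y')(Mul(-1, -198)), Pow(-845883, -1)) = Mul(Mul(2, Mul(-1, -198), Add(1, Mul(2, Mul(-1, -198)))), Pow(-845883, -1)) = Mul(Mul(2, 198, Add(1, Mul(2, 198))), Rational(-1, 845883)) = Mul(Mul(2, 198, Add(1, 396)), Rational(-1, 845883)) = Mul(Mul(2, 198, 397), Rational(-1, 845883)) = Mul(157212, Rational(-1, 845883)) = Rational(-17468, 93987)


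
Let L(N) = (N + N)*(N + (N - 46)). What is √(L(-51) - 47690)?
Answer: I*√32594 ≈ 180.54*I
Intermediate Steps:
L(N) = 2*N*(-46 + 2*N) (L(N) = (2*N)*(N + (-46 + N)) = (2*N)*(-46 + 2*N) = 2*N*(-46 + 2*N))
√(L(-51) - 47690) = √(4*(-51)*(-23 - 51) - 47690) = √(4*(-51)*(-74) - 47690) = √(15096 - 47690) = √(-32594) = I*√32594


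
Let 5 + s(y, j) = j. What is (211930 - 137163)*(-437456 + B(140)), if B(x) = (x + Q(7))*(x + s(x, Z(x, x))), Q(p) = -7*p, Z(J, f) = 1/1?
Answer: -31781956360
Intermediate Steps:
Z(J, f) = 1
s(y, j) = -5 + j
B(x) = (-49 + x)*(-4 + x) (B(x) = (x - 7*7)*(x + (-5 + 1)) = (x - 49)*(x - 4) = (-49 + x)*(-4 + x))
(211930 - 137163)*(-437456 + B(140)) = (211930 - 137163)*(-437456 + (196 + 140² - 53*140)) = 74767*(-437456 + (196 + 19600 - 7420)) = 74767*(-437456 + 12376) = 74767*(-425080) = -31781956360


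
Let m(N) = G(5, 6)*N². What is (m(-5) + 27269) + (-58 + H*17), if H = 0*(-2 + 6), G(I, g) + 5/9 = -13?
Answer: 241849/9 ≈ 26872.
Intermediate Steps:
G(I, g) = -122/9 (G(I, g) = -5/9 - 13 = -122/9)
H = 0 (H = 0*4 = 0)
m(N) = -122*N²/9
(m(-5) + 27269) + (-58 + H*17) = (-122/9*(-5)² + 27269) + (-58 + 0*17) = (-122/9*25 + 27269) + (-58 + 0) = (-3050/9 + 27269) - 58 = 242371/9 - 58 = 241849/9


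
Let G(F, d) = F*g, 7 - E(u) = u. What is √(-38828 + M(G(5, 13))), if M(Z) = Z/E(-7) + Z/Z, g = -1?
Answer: I*√7610162/14 ≈ 197.05*I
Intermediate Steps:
E(u) = 7 - u
G(F, d) = -F (G(F, d) = F*(-1) = -F)
M(Z) = 1 + Z/14 (M(Z) = Z/(7 - 1*(-7)) + Z/Z = Z/(7 + 7) + 1 = Z/14 + 1 = 1 + Z/14)
√(-38828 + M(G(5, 13))) = √(-38828 + (1 + (-1*5)/14)) = √(-38828 + (1 + (1/14)*(-5))) = √(-38828 + (1 - 5/14)) = √(-38828 + 9/14) = √(-543583/14) = I*√7610162/14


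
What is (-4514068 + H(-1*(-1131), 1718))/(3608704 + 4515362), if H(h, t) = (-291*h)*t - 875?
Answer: -189981607/2708022 ≈ -70.155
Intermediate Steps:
H(h, t) = -875 - 291*h*t (H(h, t) = -291*h*t - 875 = -875 - 291*h*t)
(-4514068 + H(-1*(-1131), 1718))/(3608704 + 4515362) = (-4514068 + (-875 - 291*(-1*(-1131))*1718))/(3608704 + 4515362) = (-4514068 + (-875 - 291*1131*1718))/8124066 = (-4514068 + (-875 - 565429878))*(1/8124066) = (-4514068 - 565430753)*(1/8124066) = -569944821*1/8124066 = -189981607/2708022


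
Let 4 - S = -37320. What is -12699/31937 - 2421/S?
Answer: -551296953/1192016588 ≈ -0.46249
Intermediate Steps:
S = 37324 (S = 4 - 1*(-37320) = 4 + 37320 = 37324)
-12699/31937 - 2421/S = -12699/31937 - 2421/37324 = -551296953/1192016588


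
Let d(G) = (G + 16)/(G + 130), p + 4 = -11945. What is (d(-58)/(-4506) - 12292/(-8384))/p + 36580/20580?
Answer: 14742451691855/8294713038864 ≈ 1.7773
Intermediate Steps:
p = -11949 (p = -4 - 11945 = -11949)
d(G) = (16 + G)/(130 + G)
(d(-58)/(-4506) - 12292/(-8384))/p + 36580/20580 = (((16 - 58)/(130 - 58))/(-4506) - 12292/(-8384))/(-11949) + 36580/20580 = ((-42/72)*(-1/4506) - 12292*(-1/8384))*(-1/11949) + 36580*(1/20580) = (((1/72)*(-42))*(-1/4506) + 3073/2096)*(-1/11949) + 1829/1029 = (-7/12*(-1/4506) + 3073/2096)*(-1/11949) + 1829/1029 = (7/54072 + 3073/2096)*(-1/11949) + 1829/1029 = (20772241/14166864)*(-1/11949) + 1829/1029 = -2967463/24182836848 + 1829/1029 = 14742451691855/8294713038864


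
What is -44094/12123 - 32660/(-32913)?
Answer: -1699402/642519 ≈ -2.6449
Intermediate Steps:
-44094/12123 - 32660/(-32913) = -44094*1/12123 - 32660*(-1/32913) = -14698/4041 + 1420/1431 = -1699402/642519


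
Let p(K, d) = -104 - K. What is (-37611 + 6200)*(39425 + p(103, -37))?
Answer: -1231876598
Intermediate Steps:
(-37611 + 6200)*(39425 + p(103, -37)) = (-37611 + 6200)*(39425 + (-104 - 1*103)) = -31411*(39425 + (-104 - 103)) = -31411*(39425 - 207) = -31411*39218 = -1231876598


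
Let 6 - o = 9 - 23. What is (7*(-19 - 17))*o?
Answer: -5040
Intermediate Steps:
o = 20 (o = 6 - (9 - 23) = 6 - 1*(-14) = 6 + 14 = 20)
(7*(-19 - 17))*o = (7*(-19 - 17))*20 = (7*(-36))*20 = -252*20 = -5040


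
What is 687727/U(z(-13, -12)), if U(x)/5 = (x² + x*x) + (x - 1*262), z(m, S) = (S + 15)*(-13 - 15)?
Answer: 687727/68830 ≈ 9.9917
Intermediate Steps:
z(m, S) = -420 - 28*S (z(m, S) = (15 + S)*(-28) = -420 - 28*S)
U(x) = -1310 + 5*x + 10*x² (U(x) = 5*((x² + x*x) + (x - 1*262)) = 5*((x² + x²) + (x - 262)) = 5*(2*x² + (-262 + x)) = 5*(-262 + x + 2*x²) = -1310 + 5*x + 10*x²)
687727/U(z(-13, -12)) = 687727/(-1310 + 5*(-420 - 28*(-12)) + 10*(-420 - 28*(-12))²) = 687727/(-1310 + 5*(-420 + 336) + 10*(-420 + 336)²) = 687727/(-1310 + 5*(-84) + 10*(-84)²) = 687727/(-1310 - 420 + 10*7056) = 687727/(-1310 - 420 + 70560) = 687727/68830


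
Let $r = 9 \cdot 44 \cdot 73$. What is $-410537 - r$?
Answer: $-439445$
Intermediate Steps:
$r = 28908$ ($r = 396 \cdot 73 = 28908$)
$-410537 - r = -410537 - 28908 = -439445$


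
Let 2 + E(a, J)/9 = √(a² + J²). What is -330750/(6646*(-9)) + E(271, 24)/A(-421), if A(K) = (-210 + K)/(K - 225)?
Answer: -27045219/2096813 + 5814*√74017/631 ≈ 2493.9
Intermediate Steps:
A(K) = (-210 + K)/(-225 + K)
E(a, J) = -18 + 9*√(J² + a²) (E(a, J) = -18 + 9*√(a² + J²) = -18 + 9*√(J² + a²))
-330750/(6646*(-9)) + E(271, 24)/A(-421) = -330750/(6646*(-9)) + (-18 + 9*√(24² + 271²))/(((-210 - 421)/(-225 - 421))) = -330750/(-59814) + (-18 + 9*√(576 + 73441))/((-631/(-646))) = -330750*(-1/59814) + (-18 + 9*√74017)/((-1/646*(-631))) = 18375/3323 + (-18 + 9*√74017)/(631/646) = 18375/3323 + (-18 + 9*√74017)*(646/631) = 18375/3323 + (-11628/631 + 5814*√74017/631) = -27045219/2096813 + 5814*√74017/631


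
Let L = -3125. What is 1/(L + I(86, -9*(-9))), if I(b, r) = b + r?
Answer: -1/2958 ≈ -0.00033807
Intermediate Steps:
1/(L + I(86, -9*(-9))) = 1/(-3125 + (86 - 9*(-9))) = 1/(-3125 + (86 + 81)) = 1/(-3125 + 167) = 1/(-2958) = -1/2958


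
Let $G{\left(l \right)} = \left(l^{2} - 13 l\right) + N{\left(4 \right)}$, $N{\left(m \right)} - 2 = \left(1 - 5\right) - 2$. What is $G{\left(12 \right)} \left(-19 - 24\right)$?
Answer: $688$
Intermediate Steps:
$N{\left(m \right)} = -4$ ($N{\left(m \right)} = 2 + \left(\left(1 - 5\right) - 2\right) = 2 - 6 = -4$)
$G{\left(l \right)} = -4 + l^{2} - 13 l$ ($G{\left(l \right)} = \left(l^{2} - 13 l\right) - 4 = -4 + l^{2} - 13 l$)
$G{\left(12 \right)} \left(-19 - 24\right) = \left(-4 + 12^{2} - 156\right) \left(-19 - 24\right) = \left(-4 + 144 - 156\right) \left(-19 - 24\right) = \left(-16\right) \left(-43\right) = 688$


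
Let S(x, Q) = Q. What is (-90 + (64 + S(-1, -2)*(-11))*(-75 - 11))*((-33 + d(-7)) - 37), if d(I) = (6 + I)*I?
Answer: 471618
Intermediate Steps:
d(I) = I*(6 + I)
(-90 + (64 + S(-1, -2)*(-11))*(-75 - 11))*((-33 + d(-7)) - 37) = (-90 + (64 - 2*(-11))*(-75 - 11))*((-33 - 7*(6 - 7)) - 37) = (-90 + (64 + 22)*(-86))*((-33 - 7*(-1)) - 37) = (-90 + 86*(-86))*((-33 + 7) - 37) = (-90 - 7396)*(-26 - 37) = -7486*(-63) = 471618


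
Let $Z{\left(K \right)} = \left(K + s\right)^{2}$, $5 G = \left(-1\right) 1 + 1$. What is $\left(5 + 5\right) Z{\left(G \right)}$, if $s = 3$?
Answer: $90$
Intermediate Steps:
$G = 0$ ($G = \frac{\left(-1\right) 1 + 1}{5} = \frac{-1 + 1}{5} = \frac{1}{5} \cdot 0 = 0$)
$Z{\left(K \right)} = \left(3 + K\right)^{2}$ ($Z{\left(K \right)} = \left(K + 3\right)^{2} = \left(3 + K\right)^{2}$)
$\left(5 + 5\right) Z{\left(G \right)} = \left(5 + 5\right) \left(3 + 0\right)^{2} = 10 \cdot 3^{2} = 10 \cdot 9 = 90$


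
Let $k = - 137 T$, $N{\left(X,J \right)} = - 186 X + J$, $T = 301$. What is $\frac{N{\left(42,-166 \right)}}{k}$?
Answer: $\frac{7978}{41237} \approx 0.19347$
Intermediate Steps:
$N{\left(X,J \right)} = J - 186 X$
$k = -41237$ ($k = \left(-137\right) 301 = -41237$)
$\frac{N{\left(42,-166 \right)}}{k} = \frac{-166 - 7812}{-41237} = \left(-166 - 7812\right) \left(- \frac{1}{41237}\right) = \left(-7978\right) \left(- \frac{1}{41237}\right) = \frac{7978}{41237}$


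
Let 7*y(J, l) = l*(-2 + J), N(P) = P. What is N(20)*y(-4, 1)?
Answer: -120/7 ≈ -17.143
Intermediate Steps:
y(J, l) = l*(-2 + J)/7 (y(J, l) = (l*(-2 + J))/7 = l*(-2 + J)/7)
N(20)*y(-4, 1) = 20*((⅐)*1*(-2 - 4)) = 20*((⅐)*1*(-6)) = 20*(-6/7) = -120/7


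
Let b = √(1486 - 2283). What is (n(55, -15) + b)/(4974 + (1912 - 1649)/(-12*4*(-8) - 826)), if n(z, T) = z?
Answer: 4862/439649 + 442*I*√797/2198245 ≈ 0.011059 + 0.0056764*I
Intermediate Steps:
b = I*√797 (b = √(-797) = I*√797 ≈ 28.231*I)
(n(55, -15) + b)/(4974 + (1912 - 1649)/(-12*4*(-8) - 826)) = (55 + I*√797)/(4974 + (1912 - 1649)/(-12*4*(-8) - 826)) = (55 + I*√797)/(4974 + 263/(-48*(-8) - 826)) = (55 + I*√797)/(4974 + 263/(384 - 826)) = (55 + I*√797)/(4974 + 263/(-442)) = (55 + I*√797)/(4974 + 263*(-1/442)) = (55 + I*√797)/(4974 - 263/442) = (55 + I*√797)/(2198245/442) = (55 + I*√797)*(442/2198245) = 4862/439649 + 442*I*√797/2198245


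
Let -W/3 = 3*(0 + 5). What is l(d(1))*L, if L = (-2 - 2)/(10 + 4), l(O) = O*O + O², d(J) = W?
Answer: -8100/7 ≈ -1157.1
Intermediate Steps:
W = -45 (W = -9*(0 + 5) = -9*5 = -3*15 = -45)
d(J) = -45
l(O) = 2*O² (l(O) = O² + O² = 2*O²)
L = -2/7 (L = -4/14 = -4*1/14 = -2/7 ≈ -0.28571)
l(d(1))*L = (2*(-45)²)*(-2/7) = (2*2025)*(-2/7) = 4050*(-2/7) = -8100/7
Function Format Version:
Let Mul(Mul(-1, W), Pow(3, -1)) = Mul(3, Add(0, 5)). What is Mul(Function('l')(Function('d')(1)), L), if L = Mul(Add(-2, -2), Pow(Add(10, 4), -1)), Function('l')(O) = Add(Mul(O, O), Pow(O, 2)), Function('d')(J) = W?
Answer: Rational(-8100, 7) ≈ -1157.1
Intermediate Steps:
W = -45 (W = Mul(-3, Mul(3, Add(0, 5))) = Mul(-3, Mul(3, 5)) = Mul(-3, 15) = -45)
Function('d')(J) = -45
Function('l')(O) = Mul(2, Pow(O, 2)) (Function('l')(O) = Add(Pow(O, 2), Pow(O, 2)) = Mul(2, Pow(O, 2)))
L = Rational(-2, 7) (L = Mul(-4, Pow(14, -1)) = Mul(-4, Rational(1, 14)) = Rational(-2, 7) ≈ -0.28571)
Mul(Function('l')(Function('d')(1)), L) = Mul(Mul(2, Pow(-45, 2)), Rational(-2, 7)) = Mul(Mul(2, 2025), Rational(-2, 7)) = Mul(4050, Rational(-2, 7)) = Rational(-8100, 7)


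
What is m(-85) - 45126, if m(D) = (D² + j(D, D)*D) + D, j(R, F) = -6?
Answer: -37476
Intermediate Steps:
m(D) = D² - 5*D (m(D) = (D² - 6*D) + D = D² - 5*D)
m(-85) - 45126 = -85*(-5 - 85) - 45126 = -85*(-90) - 45126 = 7650 - 45126 = -37476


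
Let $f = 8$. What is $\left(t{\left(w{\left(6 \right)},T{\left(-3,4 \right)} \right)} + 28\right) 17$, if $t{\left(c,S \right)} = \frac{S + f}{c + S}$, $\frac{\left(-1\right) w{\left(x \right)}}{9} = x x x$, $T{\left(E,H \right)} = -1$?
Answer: $\frac{925701}{1945} \approx 475.94$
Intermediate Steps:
$w{\left(x \right)} = - 9 x^{3}$ ($w{\left(x \right)} = - 9 x x x = - 9 x^{2} x = - 9 x^{3}$)
$t{\left(c,S \right)} = \frac{8 + S}{S + c}$ ($t{\left(c,S \right)} = \frac{S + 8}{c + S} = \frac{8 + S}{S + c}$)
$\left(t{\left(w{\left(6 \right)},T{\left(-3,4 \right)} \right)} + 28\right) 17 = \left(\frac{8 - 1}{-1 - 9 \cdot 6^{3}} + 28\right) 17 = \left(\frac{1}{-1 - 1944} \cdot 7 + 28\right) 17 = \left(\frac{1}{-1945} \cdot 7 + 28\right) 17 = \left(\left(- \frac{1}{1945}\right) 7 + 28\right) 17 = \left(- \frac{7}{1945} + 28\right) 17 = \frac{54453}{1945} \cdot 17 = \frac{925701}{1945}$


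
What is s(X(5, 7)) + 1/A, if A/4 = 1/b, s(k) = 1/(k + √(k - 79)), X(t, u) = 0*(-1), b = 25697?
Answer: 25697/4 - I*√79/79 ≈ 6424.3 - 0.11251*I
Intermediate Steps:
X(t, u) = 0
s(k) = 1/(k + √(-79 + k))
A = 4/25697 ≈ 0.00015566
s(X(5, 7)) + 1/A = 1/(0 + √(-79 + 0)) + 1/(4/25697) = 1/(0 + √(-79)) + 25697/4 = 1/(0 + I*√79) + 25697/4 = 1/(I*√79) + 25697/4 = -I*√79/79 + 25697/4 = 25697/4 - I*√79/79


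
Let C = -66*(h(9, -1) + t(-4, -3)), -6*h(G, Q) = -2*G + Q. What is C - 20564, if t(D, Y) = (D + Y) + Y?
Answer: -20113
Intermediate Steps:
t(D, Y) = D + 2*Y
h(G, Q) = -Q/6 + G/3 (h(G, Q) = -(-2*G + Q)/6 = -(Q - 2*G)/6 = -Q/6 + G/3)
C = 451 (C = -66*((-⅙*(-1) + (⅓)*9) + (-4 + 2*(-3))) = -66*((⅙ + 3) + (-4 - 6)) = -66*(19/6 - 10) = -66*(-41/6) = 451)
C - 20564 = 451 - 20564 = -20113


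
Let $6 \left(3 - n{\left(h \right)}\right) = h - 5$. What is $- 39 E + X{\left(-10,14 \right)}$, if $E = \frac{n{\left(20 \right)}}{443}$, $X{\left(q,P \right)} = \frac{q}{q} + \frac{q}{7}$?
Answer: $- \frac{2931}{6202} \approx -0.47259$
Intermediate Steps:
$n{\left(h \right)} = \frac{23}{6} - \frac{h}{6}$ ($n{\left(h \right)} = 3 - \frac{h - 5}{6} = 3 - \frac{-5 + h}{6} = 3 - \left(- \frac{5}{6} + \frac{h}{6}\right) = \frac{23}{6} - \frac{h}{6}$)
$X{\left(q,P \right)} = 1 + \frac{q}{7}$ ($X{\left(q,P \right)} = 1 + q \frac{1}{7} = 1 + \frac{q}{7}$)
$E = \frac{1}{886}$ ($E = \frac{\frac{23}{6} - \frac{10}{3}}{443} = \left(\frac{23}{6} - \frac{10}{3}\right) \frac{1}{443} = \frac{1}{2} \cdot \frac{1}{443} = \frac{1}{886} \approx 0.0011287$)
$- 39 E + X{\left(-10,14 \right)} = \left(-39\right) \frac{1}{886} + \left(1 + \frac{1}{7} \left(-10\right)\right) = - \frac{39}{886} + \left(1 - \frac{10}{7}\right) = - \frac{39}{886} - \frac{3}{7} = - \frac{2931}{6202}$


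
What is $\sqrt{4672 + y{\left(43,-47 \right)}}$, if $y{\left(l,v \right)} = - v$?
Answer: $11 \sqrt{39} \approx 68.695$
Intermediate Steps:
$\sqrt{4672 + y{\left(43,-47 \right)}} = \sqrt{4672 - -47} = \sqrt{4672 + 47} = \sqrt{4719} = 11 \sqrt{39}$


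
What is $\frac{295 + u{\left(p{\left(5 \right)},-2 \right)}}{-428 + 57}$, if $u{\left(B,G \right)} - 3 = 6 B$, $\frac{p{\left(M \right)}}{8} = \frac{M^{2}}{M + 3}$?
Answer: $- \frac{64}{53} \approx -1.2075$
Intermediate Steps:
$p{\left(M \right)} = \frac{8 M^{2}}{3 + M}$ ($p{\left(M \right)} = 8 \frac{M^{2}}{M + 3} = 8 \frac{M^{2}}{3 + M} = \frac{8 M^{2}}{3 + M}$)
$u{\left(B,G \right)} = 3 + 6 B$
$\frac{295 + u{\left(p{\left(5 \right)},-2 \right)}}{-428 + 57} = \frac{295 + \left(3 + 6 \frac{8 \cdot 5^{2}}{3 + 5}\right)}{-428 + 57} = \frac{295 + \left(3 + 6 \cdot 8 \cdot 25 \cdot \frac{1}{8}\right)}{-371} = \left(295 + \left(3 + 6 \cdot 8 \cdot 25 \cdot \frac{1}{8}\right)\right) \left(- \frac{1}{371}\right) = \left(295 + \left(3 + 6 \cdot 25\right)\right) \left(- \frac{1}{371}\right) = \left(295 + \left(3 + 150\right)\right) \left(- \frac{1}{371}\right) = \left(295 + 153\right) \left(- \frac{1}{371}\right) = 448 \left(- \frac{1}{371}\right) = - \frac{64}{53}$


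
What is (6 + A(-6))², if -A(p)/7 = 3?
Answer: 225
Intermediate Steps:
A(p) = -21 (A(p) = -7*3 = -21)
(6 + A(-6))² = (6 - 21)² = (-15)² = 225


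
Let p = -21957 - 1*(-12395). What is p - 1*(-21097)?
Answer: 11535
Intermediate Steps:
p = -9562 (p = -21957 + 12395 = -9562)
p - 1*(-21097) = -9562 - 1*(-21097) = -9562 + 21097 = 11535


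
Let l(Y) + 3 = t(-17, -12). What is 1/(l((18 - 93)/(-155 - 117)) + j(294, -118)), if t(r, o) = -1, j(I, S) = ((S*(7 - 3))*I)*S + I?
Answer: 1/16374914 ≈ 6.1069e-8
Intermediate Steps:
j(I, S) = I + 4*I*S² (j(I, S) = ((S*4)*I)*S + I = ((4*S)*I)*S + I = (4*I*S)*S + I = 4*I*S² + I = I + 4*I*S²)
l(Y) = -4 (l(Y) = -3 - 1 = -4)
1/(l((18 - 93)/(-155 - 117)) + j(294, -118)) = 1/(-4 + 294*(1 + 4*(-118)²)) = 1/(-4 + 294*(1 + 4*13924)) = 1/(-4 + 294*(1 + 55696)) = 1/(-4 + 294*55697) = 1/(-4 + 16374918) = 1/16374914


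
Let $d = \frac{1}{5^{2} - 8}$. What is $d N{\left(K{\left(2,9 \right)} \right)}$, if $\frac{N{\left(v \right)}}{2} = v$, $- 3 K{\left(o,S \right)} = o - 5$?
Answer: $\frac{2}{17} \approx 0.11765$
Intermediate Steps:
$K{\left(o,S \right)} = \frac{5}{3} - \frac{o}{3}$ ($K{\left(o,S \right)} = - \frac{o - 5}{3} = - \frac{-5 + o}{3} = \frac{5}{3} - \frac{o}{3}$)
$N{\left(v \right)} = 2 v$
$d = \frac{1}{17}$ ($d = \frac{1}{25 - 8} = \frac{1}{17} \approx 0.058824$)
$d N{\left(K{\left(2,9 \right)} \right)} = \frac{2 \left(\frac{5}{3} - \frac{2}{3}\right)}{17} = \frac{2 \cdot 1}{17} = \frac{1}{17} \cdot 2 = \frac{2}{17}$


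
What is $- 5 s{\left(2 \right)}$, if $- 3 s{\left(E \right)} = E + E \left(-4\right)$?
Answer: $-10$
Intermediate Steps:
$s{\left(E \right)} = E$ ($s{\left(E \right)} = - \frac{E + E \left(-4\right)}{3} = - \frac{E - 4 E}{3} = - \frac{\left(-3\right) E}{3} = E$)
$- 5 s{\left(2 \right)} = \left(-5\right) 2 = -10$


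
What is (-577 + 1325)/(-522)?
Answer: -374/261 ≈ -1.4330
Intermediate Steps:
(-577 + 1325)/(-522) = 748*(-1/522) = -374/261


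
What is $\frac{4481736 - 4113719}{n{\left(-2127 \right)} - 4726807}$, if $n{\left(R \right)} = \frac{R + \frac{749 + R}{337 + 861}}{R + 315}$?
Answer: $- \frac{199720617798}{2565209160677} \approx -0.077857$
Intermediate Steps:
$n{\left(R \right)} = \frac{\frac{749}{1198} + \frac{1199 R}{1198}}{315 + R}$ ($n{\left(R \right)} = \frac{R + \frac{749 + R}{1198}}{315 + R} = \frac{R + \left(749 + R\right) \frac{1}{1198}}{315 + R} = \frac{R + \left(\frac{749}{1198} + \frac{R}{1198}\right)}{315 + R} = \frac{\frac{749}{1198} + \frac{1199 R}{1198}}{315 + R}$)
$\frac{4481736 - 4113719}{n{\left(-2127 \right)} - 4726807} = \frac{4481736 - 4113719}{\frac{749 + 1199 \left(-2127\right)}{1198 \left(315 - 2127\right)} - 4726807} = \frac{368017}{\frac{749 - 2550273}{1198 \left(-1812\right)} - 4726807} = \frac{368017}{\frac{1}{1198} \left(- \frac{1}{1812}\right) \left(-2549524\right) - 4726807} = \frac{368017}{\frac{637381}{542694} - 4726807} = \frac{368017}{- \frac{2565209160677}{542694}} = 368017 \left(- \frac{542694}{2565209160677}\right) = - \frac{199720617798}{2565209160677}$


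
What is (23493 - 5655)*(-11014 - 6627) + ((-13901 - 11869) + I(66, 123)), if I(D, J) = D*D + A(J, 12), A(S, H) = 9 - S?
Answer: -314701686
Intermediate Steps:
I(D, J) = 9 + D² - J (I(D, J) = D*D + (9 - J) = D² + (9 - J) = 9 + D² - J)
(23493 - 5655)*(-11014 - 6627) + ((-13901 - 11869) + I(66, 123)) = (23493 - 5655)*(-11014 - 6627) + ((-13901 - 11869) + (9 + 66² - 1*123)) = 17838*(-17641) + (-25770 + (9 + 4356 - 123)) = -314680158 + (-25770 + 4242) = -314680158 - 21528 = -314701686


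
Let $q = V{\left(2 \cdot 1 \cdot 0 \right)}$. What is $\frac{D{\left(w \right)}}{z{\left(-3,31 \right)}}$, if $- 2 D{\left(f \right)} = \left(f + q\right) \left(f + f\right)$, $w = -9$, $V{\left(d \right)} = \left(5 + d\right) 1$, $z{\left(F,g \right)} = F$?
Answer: $12$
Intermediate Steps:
$V{\left(d \right)} = 5 + d$
$q = 5$ ($q = 5 + 2 \cdot 1 \cdot 0 = 5 + 2 \cdot 0 = 5 + 0 = 5$)
$D{\left(f \right)} = - f \left(5 + f\right)$ ($D{\left(f \right)} = - \frac{\left(f + 5\right) \left(f + f\right)}{2} = - \frac{\left(5 + f\right) 2 f}{2} = - \frac{2 f \left(5 + f\right)}{2} = - f \left(5 + f\right)$)
$\frac{D{\left(w \right)}}{z{\left(-3,31 \right)}} = \frac{\left(-1\right) \left(-9\right) \left(5 - 9\right)}{-3} = \left(-1\right) \left(-9\right) \left(-4\right) \left(- \frac{1}{3}\right) = \left(-36\right) \left(- \frac{1}{3}\right) = 12$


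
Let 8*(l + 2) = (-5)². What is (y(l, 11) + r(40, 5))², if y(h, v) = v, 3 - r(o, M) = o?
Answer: 676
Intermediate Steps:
r(o, M) = 3 - o
l = 9/8 (l = -2 + (⅛)*(-5)² = -2 + (⅛)*25 = -2 + 25/8 = 9/8 ≈ 1.1250)
(y(l, 11) + r(40, 5))² = (11 + (3 - 1*40))² = (11 + (3 - 40))² = (11 - 37)² = (-26)² = 676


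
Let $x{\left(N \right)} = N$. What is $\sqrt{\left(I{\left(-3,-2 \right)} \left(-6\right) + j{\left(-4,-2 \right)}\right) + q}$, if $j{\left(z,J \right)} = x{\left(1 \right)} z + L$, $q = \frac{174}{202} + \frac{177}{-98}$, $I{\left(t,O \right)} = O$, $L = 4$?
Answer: $\frac{5 \sqrt{884154}}{1414} \approx 3.3249$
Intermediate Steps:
$q = - \frac{9351}{9898}$ ($q = 174 \cdot \frac{1}{202} + 177 \left(- \frac{1}{98}\right) = \frac{87}{101} - \frac{177}{98} = - \frac{9351}{9898} \approx -0.94474$)
$j{\left(z,J \right)} = 4 + z$ ($j{\left(z,J \right)} = 1 z + 4 = z + 4 = 4 + z$)
$\sqrt{\left(I{\left(-3,-2 \right)} \left(-6\right) + j{\left(-4,-2 \right)}\right) + q} = \sqrt{\left(\left(-2\right) \left(-6\right) + \left(4 - 4\right)\right) - \frac{9351}{9898}} = \sqrt{\left(12 + 0\right) - \frac{9351}{9898}} = \sqrt{12 - \frac{9351}{9898}} = \sqrt{\frac{109425}{9898}} = \frac{5 \sqrt{884154}}{1414}$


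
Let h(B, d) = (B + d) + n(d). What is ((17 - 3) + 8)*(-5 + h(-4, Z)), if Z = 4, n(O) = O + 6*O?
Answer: 506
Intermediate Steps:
n(O) = 7*O
h(B, d) = B + 8*d (h(B, d) = (B + d) + 7*d = B + 8*d)
((17 - 3) + 8)*(-5 + h(-4, Z)) = ((17 - 3) + 8)*(-5 + (-4 + 8*4)) = (14 + 8)*(-5 + (-4 + 32)) = 22*(-5 + 28) = 22*23 = 506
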